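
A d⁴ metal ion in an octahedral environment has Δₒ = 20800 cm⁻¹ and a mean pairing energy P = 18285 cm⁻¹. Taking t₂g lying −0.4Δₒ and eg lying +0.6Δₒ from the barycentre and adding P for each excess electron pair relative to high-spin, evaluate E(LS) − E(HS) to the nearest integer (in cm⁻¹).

-2515

In the high-spin limit (t₂g³ eg¹) the orbital term is -0.6Δₒ = -12480 cm⁻¹, with no excess pairing.
Low-spin t₂g⁴ eg⁰ gives -1.6Δₒ = -33280 cm⁻¹, but forming 1 extra pair costs 1P = 18285 cm⁻¹, so E(LS) = -33280 + 18285 = -14995 cm⁻¹.
Thus E(LS) − E(HS) = -2515 cm⁻¹.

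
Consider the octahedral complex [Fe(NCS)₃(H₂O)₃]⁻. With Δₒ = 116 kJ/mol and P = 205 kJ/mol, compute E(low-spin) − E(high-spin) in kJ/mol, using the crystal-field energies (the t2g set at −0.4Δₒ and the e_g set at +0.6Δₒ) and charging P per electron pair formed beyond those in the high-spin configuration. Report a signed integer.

178

Ligand charges: 3×(-1) from NCS⁻ and 3×(+0) from H₂O sum to -3; with overall charge -1, Fe is +2.
Fe²⁺: group 8, so d-count = 8 − 2 = 6.
High-spin d⁶ fills as t2g^4 e_g^2 with CFSE 4(−0.4) + 2(+0.6) = -0.4Δₒ = -46 kJ/mol.
For low-spin the configuration is t2g^6 e_g^0: orbital energy -2.4 × 116 = -278 kJ/mol, and 2 additional pairs relative to high-spin add 410 kJ/mol, giving 132 kJ/mol.
Thus E(LS) − E(HS) = 178 kJ/mol.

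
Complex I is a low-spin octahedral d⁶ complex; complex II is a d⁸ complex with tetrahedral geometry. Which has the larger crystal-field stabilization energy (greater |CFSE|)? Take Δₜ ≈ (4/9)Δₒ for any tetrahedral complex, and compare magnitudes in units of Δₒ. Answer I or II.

I: t2g^6 e_g^0, CFSE = -2.4Δₒ.
II: Tetrahedral splitting is small, so the complex is high-spin; e⁴ t₂⁴, CFSE = -0.8Δₜ ≈ -0.36Δₒ.
So I has the larger |CFSE|.

I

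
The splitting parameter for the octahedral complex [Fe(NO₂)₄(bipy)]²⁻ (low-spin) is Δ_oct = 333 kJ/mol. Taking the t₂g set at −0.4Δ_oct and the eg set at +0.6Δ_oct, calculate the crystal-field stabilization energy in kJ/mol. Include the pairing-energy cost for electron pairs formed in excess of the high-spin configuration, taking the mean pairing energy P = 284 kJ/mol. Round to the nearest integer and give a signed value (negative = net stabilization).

-231

Ligand charges: 4×(-1) from NO₂⁻ and 1×(+0) from bipy sum to -4; with overall charge -2, Fe is +2.
Fe²⁺: group 8, so d-count = 8 − 2 = 6.
Electron filling gives t₂g⁶ eg⁰.
Orbital CFSE = 6(-0.4) + 0(0.6) = -2.4Δ_oct = -2.4 × 333 = -799 kJ/mol.
High-spin d⁶ would be t₂g⁴ eg² with 1 pair; low-spin has 3, so 2 excess pairs cost +2P = +568 kJ/mol.
Combining: -799 + 568 = -231 kJ/mol.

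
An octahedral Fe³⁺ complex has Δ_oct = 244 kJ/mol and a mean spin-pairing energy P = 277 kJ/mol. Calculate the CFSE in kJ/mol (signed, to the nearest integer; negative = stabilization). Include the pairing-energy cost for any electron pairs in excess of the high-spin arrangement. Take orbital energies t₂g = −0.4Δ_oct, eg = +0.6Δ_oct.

Fe sits in group 8; removing 3 electrons leaves Fe³⁺ with 8 − 3 = 5 d electrons.
Δ_oct < P, so pairing is avoided: the ground state is high-spin.
That gives t₂g³ eg².
Orbital CFSE = 0.0Δ_oct = 0.0 × 244 = 0 kJ/mol.
High-spin has no excess pairs, so no pairing correction applies.

0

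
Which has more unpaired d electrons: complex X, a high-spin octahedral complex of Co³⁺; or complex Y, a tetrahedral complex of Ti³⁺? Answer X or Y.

X

X: Group 9 minus oxidation state +3 gives a d⁶ configuration for Co³⁺; t₂g⁴ eg² → 4 unpaired.
Y: Ti³⁺: group 4, so d-count = 4 − 3 = 1; Tetrahedral splitting is small, so the complex is high-spin; e^1 t2^0 → 1 unpaired.
So X has more unpaired electrons.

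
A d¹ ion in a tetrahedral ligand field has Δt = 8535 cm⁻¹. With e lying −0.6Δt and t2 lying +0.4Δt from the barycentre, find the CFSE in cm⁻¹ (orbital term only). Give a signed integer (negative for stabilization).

-5121

Tetrahedral fields are weak (Δₜ ≈ 4/9 Δₒ), so electrons fill high-spin.
Configuration: e^1 t2^0.
The orbital stabilization is -0.6Δt = -0.6 × 8535 = -5121 cm⁻¹.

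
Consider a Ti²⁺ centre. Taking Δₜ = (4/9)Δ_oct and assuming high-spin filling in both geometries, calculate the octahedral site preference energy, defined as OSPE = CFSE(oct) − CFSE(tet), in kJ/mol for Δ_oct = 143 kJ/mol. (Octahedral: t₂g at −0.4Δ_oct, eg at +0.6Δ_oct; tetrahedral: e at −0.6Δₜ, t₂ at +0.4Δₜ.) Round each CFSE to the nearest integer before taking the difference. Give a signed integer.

-38

Group 4 minus oxidation state +2 gives a d² configuration for Ti²⁺.
Octahedral high-spin t₂g² eg⁰: CFSE = -0.8 × 143 = -114 kJ/mol.
Tetrahedral: e² t₂⁰, CFSE = 2(−0.6) + 0(+0.4) = -1.2Δₜ = -1.2 × (4/9) × 143 = -76 kJ/mol.
OSPE = -114 − (-76) = -38 kJ/mol.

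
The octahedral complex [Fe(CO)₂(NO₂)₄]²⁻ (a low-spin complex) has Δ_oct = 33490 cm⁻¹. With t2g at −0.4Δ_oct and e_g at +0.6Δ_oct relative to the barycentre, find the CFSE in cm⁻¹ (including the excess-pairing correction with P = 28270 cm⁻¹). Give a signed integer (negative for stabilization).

-23836

Ligand charges: 2×(+0) from CO and 4×(-1) from NO₂⁻ sum to -4; with overall charge -2, Fe is +2.
Group 8 minus oxidation state +2 gives a d⁶ configuration for Fe²⁺.
Electron filling gives t2g^6 e_g^0.
The orbital stabilization is -2.4Δ_oct = -2.4 × 33490 = -80376 cm⁻¹.
High-spin d⁶ would be t2g^4 e_g^2 with 1 pair; low-spin has 3, so 2 excess pairs cost +2P = +56540 cm⁻¹.
Combining: -80376 + 56540 = -23836 cm⁻¹.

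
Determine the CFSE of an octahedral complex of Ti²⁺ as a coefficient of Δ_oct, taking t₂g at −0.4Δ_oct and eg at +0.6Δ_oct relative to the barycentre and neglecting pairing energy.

-0.8 Δ_oct

Ti²⁺: group 4, so d-count = 4 − 2 = 2.
Configuration: t₂g² eg⁰.
CFSE = 2(-0.4Δ_oct) + 0(0.6Δ_oct) = -0.8Δ_oct + 0.0Δ_oct = -0.8Δ_oct.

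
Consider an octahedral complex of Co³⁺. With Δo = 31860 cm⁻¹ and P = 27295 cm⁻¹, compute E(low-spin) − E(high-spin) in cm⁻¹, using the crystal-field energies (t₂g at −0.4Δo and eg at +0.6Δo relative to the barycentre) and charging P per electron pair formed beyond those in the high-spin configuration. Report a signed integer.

-9130

Co³⁺: group 9, so d-count = 9 − 3 = 6.
High-spin: t₂g⁴ eg², CFSE = -0.4Δo = -12744 cm⁻¹.
For low-spin the configuration is t₂g⁶ eg⁰: orbital energy -2.4 × 31860 = -76464 cm⁻¹, and 2 additional pairs relative to high-spin add 54590 cm⁻¹, giving -21874 cm⁻¹.
The difference is -21874 − (-12744) = -9130 cm⁻¹, so low-spin lies lower.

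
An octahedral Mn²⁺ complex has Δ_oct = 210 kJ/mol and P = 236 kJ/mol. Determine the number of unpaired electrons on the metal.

5

Mn²⁺: group 7, so d-count = 7 − 2 = 5.
Here Δ_oct < P (210 < 236), so the high-spin state is favoured.
Filling d⁵ accordingly: t2g^3 e_g^2.
Unpaired electrons: 5.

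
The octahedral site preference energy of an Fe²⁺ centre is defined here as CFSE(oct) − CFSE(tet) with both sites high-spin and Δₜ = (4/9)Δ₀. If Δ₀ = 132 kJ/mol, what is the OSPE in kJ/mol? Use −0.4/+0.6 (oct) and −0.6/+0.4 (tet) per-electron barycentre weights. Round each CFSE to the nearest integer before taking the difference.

Group 8 minus oxidation state +2 gives a d⁶ configuration for Fe²⁺.
Octahedral (high-spin): t₂g⁴ eg², CFSE = 4(−0.4) + 2(+0.6) = -0.4Δ₀ = -0.4 × 132 = -53 kJ/mol.
Tetrahedral e³ t₂³ gives -0.6Δₜ = -0.6 × (4/9) × 132 = -35 kJ/mol.
OSPE = CFSE(oct) − CFSE(tet) = -53 − (-35) = -18 kJ/mol.

-18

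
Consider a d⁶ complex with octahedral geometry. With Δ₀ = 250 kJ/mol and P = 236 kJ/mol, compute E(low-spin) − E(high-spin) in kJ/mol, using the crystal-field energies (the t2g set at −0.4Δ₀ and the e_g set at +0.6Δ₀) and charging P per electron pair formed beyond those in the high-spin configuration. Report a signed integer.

-28

High-spin: t2g^4 e_g^2, CFSE = -0.4Δ₀ = -100 kJ/mol.
Low-spin: t2g^6 e_g^0, orbital CFSE = -2.4Δ₀ = -600 kJ/mol; plus 2 excess pairs × P = +472 kJ/mol; total -128 kJ/mol.
Thus E(LS) − E(HS) = -28 kJ/mol.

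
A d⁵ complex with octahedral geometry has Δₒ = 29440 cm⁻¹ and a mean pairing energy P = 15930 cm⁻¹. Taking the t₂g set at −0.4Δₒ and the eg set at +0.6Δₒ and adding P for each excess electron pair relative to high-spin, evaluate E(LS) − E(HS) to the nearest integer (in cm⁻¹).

-27020

High-spin: t₂g³ eg², CFSE = 0.0Δₒ = 0 cm⁻¹.
Low-spin t₂g⁵ eg⁰ gives -2.0Δₒ = -58880 cm⁻¹, but forming 2 extra pairs costs 2P = 31860 cm⁻¹, so E(LS) = -58880 + 31860 = -27020 cm⁻¹.
Thus E(LS) − E(HS) = -27020 cm⁻¹.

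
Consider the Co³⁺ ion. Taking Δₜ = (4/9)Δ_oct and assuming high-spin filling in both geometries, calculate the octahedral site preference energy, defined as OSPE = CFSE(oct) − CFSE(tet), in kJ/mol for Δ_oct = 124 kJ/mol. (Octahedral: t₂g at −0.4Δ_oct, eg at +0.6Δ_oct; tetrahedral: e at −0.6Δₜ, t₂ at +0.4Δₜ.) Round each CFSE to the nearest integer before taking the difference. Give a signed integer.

-17

Co is in group 9, so Co³⁺ is d⁶ (9 − 3 = 6).
In an octahedral site d⁶ (HS) is t₂g⁴ eg², giving CFSE(oct) = -0.4Δ_oct = -50 kJ/mol.
Tetrahedral e³ t₂³ gives -0.6Δₜ = -0.6 × (4/9) × 124 = -33 kJ/mol.
OSPE = CFSE(oct) − CFSE(tet) = -50 − (-33) = -17 kJ/mol.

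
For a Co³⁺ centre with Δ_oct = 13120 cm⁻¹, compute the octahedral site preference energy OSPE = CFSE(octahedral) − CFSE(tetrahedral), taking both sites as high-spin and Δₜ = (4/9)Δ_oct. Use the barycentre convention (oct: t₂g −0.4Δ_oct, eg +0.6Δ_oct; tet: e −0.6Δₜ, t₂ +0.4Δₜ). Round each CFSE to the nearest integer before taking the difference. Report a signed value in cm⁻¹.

Co is in group 9, so Co³⁺ is d⁶ (9 − 3 = 6).
Octahedral (high-spin): t2g^4 e_g^2, CFSE = 4(−0.4) + 2(+0.6) = -0.4Δ_oct = -0.4 × 13120 = -5248 cm⁻¹.
Tetrahedral e^3 t2^3 gives -0.6Δₜ = -0.6 × (4/9) × 13120 = -3499 cm⁻¹.
OSPE = CFSE(oct) − CFSE(tet) = -5248 − (-3499) = -1749 cm⁻¹.

-1749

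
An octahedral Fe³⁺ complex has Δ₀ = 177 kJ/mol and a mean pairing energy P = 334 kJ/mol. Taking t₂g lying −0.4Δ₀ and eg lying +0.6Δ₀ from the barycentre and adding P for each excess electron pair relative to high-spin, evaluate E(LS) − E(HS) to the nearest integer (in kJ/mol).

Fe is in group 8, so Fe³⁺ is d⁵ (8 − 3 = 5).
In the high-spin limit (t₂g³ eg²) the orbital term is 0.0Δ₀ = 0 kJ/mol, with no excess pairing.
Low-spin: t₂g⁵ eg⁰, orbital CFSE = -2.0Δ₀ = -354 kJ/mol; plus 2 excess pairs × P = +668 kJ/mol; total 314 kJ/mol.
The difference is 314 − (0) = 314 kJ/mol, so high-spin lies lower.

314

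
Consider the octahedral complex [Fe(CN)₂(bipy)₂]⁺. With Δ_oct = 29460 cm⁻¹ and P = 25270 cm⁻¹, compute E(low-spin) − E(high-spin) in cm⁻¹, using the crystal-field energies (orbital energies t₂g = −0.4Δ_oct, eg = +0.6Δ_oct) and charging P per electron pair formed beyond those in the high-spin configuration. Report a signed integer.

Ligand charges: 2×(-1) from CN⁻ and 2×(+0) from bipy sum to -2; with overall charge +1, Fe is +3.
Group 8 minus oxidation state +3 gives a d⁵ configuration for Fe³⁺.
In the high-spin limit (t₂g³ eg²) the orbital term is 0.0Δ_oct = 0 cm⁻¹, with no excess pairing.
For low-spin the configuration is t₂g⁵ eg⁰: orbital energy -2.0 × 29460 = -58920 cm⁻¹, and 2 additional pairs relative to high-spin add 50540 cm⁻¹, giving -8380 cm⁻¹.
The difference is -8380 − (0) = -8380 cm⁻¹, so low-spin lies lower.

-8380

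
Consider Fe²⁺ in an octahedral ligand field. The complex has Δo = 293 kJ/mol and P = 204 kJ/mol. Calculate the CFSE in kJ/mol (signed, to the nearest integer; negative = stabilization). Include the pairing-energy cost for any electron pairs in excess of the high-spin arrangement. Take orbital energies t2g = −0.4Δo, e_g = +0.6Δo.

Fe sits in group 8; removing 2 electrons leaves Fe²⁺ with 8 − 2 = 6 d electrons.
Δo > P, so pairing is preferred: the ground state is low-spin.
Configuration: t2g^6 e_g^0.
Orbital CFSE = -2.4Δo = -2.4 × 293 = -703 kJ/mol.
Excess pairs vs high-spin: 3 − 1 = 2; pairing cost = +408 kJ/mol.
Net CFSE = -703 + 408 = -295 kJ/mol.

-295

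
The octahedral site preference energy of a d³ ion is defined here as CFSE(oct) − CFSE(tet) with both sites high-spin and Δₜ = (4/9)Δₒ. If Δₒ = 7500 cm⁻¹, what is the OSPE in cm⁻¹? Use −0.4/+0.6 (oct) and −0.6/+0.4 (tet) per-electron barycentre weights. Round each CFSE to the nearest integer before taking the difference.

-6333

In an octahedral site d³ (HS) is t₂g³ eg⁰, giving CFSE(oct) = -1.2Δₒ = -9000 cm⁻¹.
In a tetrahedral site the filling is e² t₂¹: CFSE(tet) = -0.8Δₜ = -0.8 × (4/9)(7500) = -2667 cm⁻¹.
Subtracting, OSPE = -9000 − (-2667) = -6333 cm⁻¹.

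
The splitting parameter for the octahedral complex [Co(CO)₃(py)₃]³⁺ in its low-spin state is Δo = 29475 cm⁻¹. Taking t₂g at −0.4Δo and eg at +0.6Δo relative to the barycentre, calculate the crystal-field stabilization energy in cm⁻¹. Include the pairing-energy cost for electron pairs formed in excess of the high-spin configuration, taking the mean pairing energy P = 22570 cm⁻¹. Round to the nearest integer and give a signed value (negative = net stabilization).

Ligand charges: 3×(+0) from CO and 3×(+0) from py sum to +0; with overall charge +3, Co is +3.
Group 9 minus oxidation state +3 gives a d⁶ configuration for Co³⁺.
The d⁶ electrons fill as t₂g⁶ eg⁰.
Orbital CFSE = 6(-0.4) + 0(0.6) = -2.4Δo = -2.4 × 29475 = -70740 cm⁻¹.
Pairing penalty: 3 pairs vs 1 in the high-spin reference → 2 extra × P = 45140 cm⁻¹.
Overall CFSE = -70740 + 45140 = -25600 cm⁻¹.

-25600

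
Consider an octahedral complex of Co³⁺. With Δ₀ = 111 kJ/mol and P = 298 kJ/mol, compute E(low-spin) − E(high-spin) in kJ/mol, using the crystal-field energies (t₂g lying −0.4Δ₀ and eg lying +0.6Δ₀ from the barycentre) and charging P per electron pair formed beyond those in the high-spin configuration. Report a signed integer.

374

Group 9 minus oxidation state +3 gives a d⁶ configuration for Co³⁺.
High-spin: t₂g⁴ eg², CFSE = -0.4Δ₀ = -44 kJ/mol.
Low-spin: t₂g⁶ eg⁰, orbital CFSE = -2.4Δ₀ = -266 kJ/mol; plus 2 excess pairs × P = +596 kJ/mol; total 330 kJ/mol.
E(LS) − E(HS) = 330 − (-44) = 374 kJ/mol.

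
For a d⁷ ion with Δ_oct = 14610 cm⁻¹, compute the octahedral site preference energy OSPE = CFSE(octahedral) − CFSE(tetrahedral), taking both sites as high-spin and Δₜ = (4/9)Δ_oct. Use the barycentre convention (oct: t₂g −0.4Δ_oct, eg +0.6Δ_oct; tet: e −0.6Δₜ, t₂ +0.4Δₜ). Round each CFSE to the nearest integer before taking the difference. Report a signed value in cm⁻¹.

-3896

In an octahedral site d⁷ (HS) is t₂g⁵ eg², giving CFSE(oct) = -0.8Δ_oct = -11688 cm⁻¹.
Tetrahedral e⁴ t₂³ gives -1.2Δₜ = -1.2 × (4/9) × 14610 = -7792 cm⁻¹.
Subtracting, OSPE = -11688 − (-7792) = -3896 cm⁻¹.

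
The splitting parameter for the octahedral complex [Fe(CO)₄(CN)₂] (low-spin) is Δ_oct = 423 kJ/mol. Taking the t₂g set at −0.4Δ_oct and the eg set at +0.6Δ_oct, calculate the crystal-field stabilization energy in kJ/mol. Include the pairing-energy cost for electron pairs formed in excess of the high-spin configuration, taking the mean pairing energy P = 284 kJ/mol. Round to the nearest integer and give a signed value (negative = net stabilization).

Ligand charges: 4×(+0) from CO and 2×(-1) from CN⁻ sum to -2; with overall charge +0, Fe is +2.
Group 8 minus oxidation state +2 gives a d⁶ configuration for Fe²⁺.
The d⁶ electrons fill as t₂g⁶ eg⁰.
The orbital stabilization is -2.4Δ_oct = -2.4 × 423 = -1015 kJ/mol.
Pairing penalty: 3 pairs vs 1 in the high-spin reference → 2 extra × P = 568 kJ/mol.
Combining: -1015 + 568 = -447 kJ/mol.

-447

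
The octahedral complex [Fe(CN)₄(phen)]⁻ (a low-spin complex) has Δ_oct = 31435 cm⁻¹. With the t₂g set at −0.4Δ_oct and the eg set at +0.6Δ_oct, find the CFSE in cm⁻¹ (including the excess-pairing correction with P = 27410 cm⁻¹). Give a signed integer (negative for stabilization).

-8050

Ligand charges: 4×(-1) from CN⁻ and 1×(+0) from phen sum to -4; with overall charge -1, Fe is +3.
Group 8 minus oxidation state +3 gives a d⁵ configuration for Fe³⁺.
The d⁵ electrons fill as t₂g⁵ eg⁰.
The orbital stabilization is -2.0Δ_oct = -2.0 × 31435 = -62870 cm⁻¹.
High-spin d⁵ would be t₂g³ eg² with 0 pairs; low-spin has 2, so 2 excess pairs cost +2P = +54820 cm⁻¹.
Overall CFSE = -62870 + 54820 = -8050 cm⁻¹.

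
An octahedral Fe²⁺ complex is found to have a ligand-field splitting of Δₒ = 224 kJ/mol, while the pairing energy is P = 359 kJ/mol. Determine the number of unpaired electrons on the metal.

Fe is in group 8, so Fe²⁺ is d⁶ (8 − 2 = 6).
With Δₒ < P the complex is high-spin.
Filling d⁶ accordingly: t₂g⁴ eg².
Unpaired electrons: 4.

4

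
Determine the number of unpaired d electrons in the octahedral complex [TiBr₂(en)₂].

Ligand charges: 2×(-1) from Br⁻ and 2×(+0) from en sum to -2; with overall charge +0, Ti is +2.
Ti²⁺: group 4, so d-count = 4 − 2 = 2.
Configuration: t2g^2 e_g^0, giving 2 unpaired electrons.

2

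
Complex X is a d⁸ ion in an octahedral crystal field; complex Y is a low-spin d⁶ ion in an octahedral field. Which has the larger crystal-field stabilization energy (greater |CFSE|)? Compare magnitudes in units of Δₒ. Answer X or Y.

X: For octahedral d⁸ the high- and low-spin configurations coincide; t2g^6 e_g^2, CFSE = -1.2Δₒ.
Y: t2g^6 e_g^0, CFSE = -2.4Δₒ.
So Y has the larger |CFSE|.

Y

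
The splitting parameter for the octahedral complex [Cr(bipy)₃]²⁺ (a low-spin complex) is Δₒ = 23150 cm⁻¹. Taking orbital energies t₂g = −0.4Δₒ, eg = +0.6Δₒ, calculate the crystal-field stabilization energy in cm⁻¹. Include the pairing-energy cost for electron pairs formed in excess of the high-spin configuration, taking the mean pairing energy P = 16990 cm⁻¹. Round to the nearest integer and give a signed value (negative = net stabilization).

bipy is neutral, so the +2 overall charge sits on Cr: oxidation state +2.
Cr is in group 6, so Cr²⁺ is d⁴ (6 − 2 = 4).
Electron filling gives t₂g⁴ eg⁰.
The orbital stabilization is -1.6Δₒ = -1.6 × 23150 = -37040 cm⁻¹.
Pairing penalty: 1 pair vs 0 in the high-spin reference → 1 extra × P = 16990 cm⁻¹.
Net CFSE = -37040 + 16990 = -20050 cm⁻¹.

-20050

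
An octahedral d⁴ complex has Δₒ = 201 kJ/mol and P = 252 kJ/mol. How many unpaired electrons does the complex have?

4

Since Δₒ = 201 kJ/mol < P = 252 kJ/mol, the complex adopts the high-spin configuration.
Configuration: t2g^3 e_g^1.
Unpaired electrons: 4.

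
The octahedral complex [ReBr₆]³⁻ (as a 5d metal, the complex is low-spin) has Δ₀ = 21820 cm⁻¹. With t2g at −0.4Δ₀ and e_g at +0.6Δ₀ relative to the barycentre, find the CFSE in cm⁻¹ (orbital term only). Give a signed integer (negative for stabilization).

Each Br⁻ contributes -1; 6 × (-1) = -6. With overall charge -3, Re is in the +3 oxidation state.
Group 7 minus oxidation state +3 gives a d⁴ configuration for Re³⁺.
The d⁴ electrons fill as t2g^4 e_g^0.
CFSE(orbital) = 4×(-0.4Δ₀) + 0×(0.6Δ₀) = -1.6Δ₀; with Δ₀ = 21820 cm⁻¹ that is -34912 cm⁻¹.

-34912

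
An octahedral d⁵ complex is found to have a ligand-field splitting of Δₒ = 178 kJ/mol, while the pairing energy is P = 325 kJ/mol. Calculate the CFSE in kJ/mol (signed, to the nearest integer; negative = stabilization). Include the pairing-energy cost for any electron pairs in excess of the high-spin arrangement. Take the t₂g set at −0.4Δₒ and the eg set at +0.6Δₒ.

Δₒ < P, so pairing is avoided: the ground state is high-spin.
Configuration: t₂g³ eg².
Orbital CFSE = 0.0Δₒ = 0.0 × 178 = 0 kJ/mol.
High-spin has no excess pairs, so no pairing correction applies.

0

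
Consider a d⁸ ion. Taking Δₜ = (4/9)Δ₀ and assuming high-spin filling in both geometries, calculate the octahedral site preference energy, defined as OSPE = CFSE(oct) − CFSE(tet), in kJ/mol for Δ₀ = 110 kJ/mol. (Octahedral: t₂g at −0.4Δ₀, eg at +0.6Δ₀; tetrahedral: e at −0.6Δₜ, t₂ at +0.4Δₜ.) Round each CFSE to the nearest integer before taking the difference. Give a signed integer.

-93

Octahedral (high-spin): t₂g⁶ eg², CFSE = 6(−0.4) + 2(+0.6) = -1.2Δ₀ = -1.2 × 110 = -132 kJ/mol.
Tetrahedral: e⁴ t₂⁴, CFSE = 4(−0.6) + 4(+0.4) = -0.8Δₜ = -0.8 × (4/9) × 110 = -39 kJ/mol.
OSPE = CFSE(oct) − CFSE(tet) = -132 − (-39) = -93 kJ/mol.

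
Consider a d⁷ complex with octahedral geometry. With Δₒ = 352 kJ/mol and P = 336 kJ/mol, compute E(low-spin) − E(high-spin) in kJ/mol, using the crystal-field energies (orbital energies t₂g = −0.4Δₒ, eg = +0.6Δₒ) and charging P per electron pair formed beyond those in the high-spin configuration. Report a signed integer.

-16

In the high-spin limit (t₂g⁵ eg²) the orbital term is -0.8Δₒ = -282 kJ/mol, with no excess pairing.
Low-spin: t₂g⁶ eg¹, orbital CFSE = -1.8Δₒ = -634 kJ/mol; plus 1 excess pair × P = +336 kJ/mol; total -298 kJ/mol.
Thus E(LS) − E(HS) = -16 kJ/mol.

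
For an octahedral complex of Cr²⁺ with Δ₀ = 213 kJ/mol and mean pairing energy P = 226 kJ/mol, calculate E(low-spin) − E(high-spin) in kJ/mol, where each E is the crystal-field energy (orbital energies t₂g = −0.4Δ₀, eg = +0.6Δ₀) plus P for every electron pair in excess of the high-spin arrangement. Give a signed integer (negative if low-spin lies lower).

13

Group 6 minus oxidation state +2 gives a d⁴ configuration for Cr²⁺.
High-spin d⁴ fills as t₂g³ eg¹ with CFSE 3(−0.4) + 1(+0.6) = -0.6Δ₀ = -128 kJ/mol.
Low-spin: t₂g⁴ eg⁰, orbital CFSE = -1.6Δ₀ = -341 kJ/mol; plus 1 excess pair × P = +226 kJ/mol; total -115 kJ/mol.
The difference is -115 − (-128) = 13 kJ/mol, so high-spin lies lower.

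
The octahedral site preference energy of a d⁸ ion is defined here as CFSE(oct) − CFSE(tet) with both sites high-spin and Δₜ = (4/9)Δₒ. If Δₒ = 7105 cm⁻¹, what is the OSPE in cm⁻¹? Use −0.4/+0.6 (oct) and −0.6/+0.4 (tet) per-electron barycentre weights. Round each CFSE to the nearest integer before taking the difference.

In an octahedral site d⁸ (HS) is t₂g⁶ eg², giving CFSE(oct) = -1.2Δₒ = -8526 cm⁻¹.
Tetrahedral e⁴ t₂⁴ gives -0.8Δₜ = -0.8 × (4/9) × 7105 = -2526 cm⁻¹.
OSPE = CFSE(oct) − CFSE(tet) = -8526 − (-2526) = -6000 cm⁻¹.

-6000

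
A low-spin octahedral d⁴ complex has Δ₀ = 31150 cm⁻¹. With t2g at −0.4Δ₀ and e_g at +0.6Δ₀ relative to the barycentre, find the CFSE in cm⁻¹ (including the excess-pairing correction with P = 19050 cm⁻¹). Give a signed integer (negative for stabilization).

Configuration: t2g^4 e_g^0.
CFSE(orbital) = 4×(-0.4Δ₀) + 0×(0.6Δ₀) = -1.6Δ₀; with Δ₀ = 31150 cm⁻¹ that is -49840 cm⁻¹.
Relative to high-spin t2g^3 e_g^1 (0 paired), the low-spin configuration has 1 additional pair, contributing +1 × 19050 = +19050 cm⁻¹.
Overall CFSE = -49840 + 19050 = -30790 cm⁻¹.

-30790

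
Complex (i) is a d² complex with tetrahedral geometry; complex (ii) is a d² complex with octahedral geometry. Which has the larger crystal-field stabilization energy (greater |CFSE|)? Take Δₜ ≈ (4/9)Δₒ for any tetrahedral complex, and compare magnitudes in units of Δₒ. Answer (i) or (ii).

(ii)

(i): With tetrahedral geometry the complex is necessarily high-spin; e^2 t2^0, CFSE = -1.2Δₜ ≈ -0.53Δₒ.
(ii): t₂g² eg⁰, CFSE = -0.8Δₒ.
So (ii) has the larger |CFSE|.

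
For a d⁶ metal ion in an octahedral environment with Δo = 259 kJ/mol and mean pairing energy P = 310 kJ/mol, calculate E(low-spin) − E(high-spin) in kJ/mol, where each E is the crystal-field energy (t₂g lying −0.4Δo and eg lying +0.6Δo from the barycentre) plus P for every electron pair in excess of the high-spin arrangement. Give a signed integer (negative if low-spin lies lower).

In the high-spin limit (t₂g⁴ eg²) the orbital term is -0.4Δo = -104 kJ/mol, with no excess pairing.
Low-spin: t₂g⁶ eg⁰, orbital CFSE = -2.4Δo = -622 kJ/mol; plus 2 excess pairs × P = +620 kJ/mol; total -2 kJ/mol.
The difference is -2 − (-104) = 102 kJ/mol, so high-spin lies lower.

102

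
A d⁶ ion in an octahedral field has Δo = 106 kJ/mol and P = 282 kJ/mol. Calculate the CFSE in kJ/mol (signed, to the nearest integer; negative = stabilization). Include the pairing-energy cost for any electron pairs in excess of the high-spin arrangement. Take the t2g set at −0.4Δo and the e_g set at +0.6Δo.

-42

Δo < P, so pairing is avoided: the ground state is high-spin.
That gives t2g^4 e_g^2.
Orbital CFSE = -0.4Δo = -0.4 × 106 = -42 kJ/mol.
High-spin has no excess pairs, so no pairing correction applies.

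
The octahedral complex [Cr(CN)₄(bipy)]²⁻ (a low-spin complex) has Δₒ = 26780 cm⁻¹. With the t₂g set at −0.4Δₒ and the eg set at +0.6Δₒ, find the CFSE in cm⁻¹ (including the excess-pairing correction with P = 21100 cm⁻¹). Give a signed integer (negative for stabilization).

Ligand charges: 4×(-1) from CN⁻ and 1×(+0) from bipy sum to -4; with overall charge -2, Cr is +2.
Group 6 minus oxidation state +2 gives a d⁴ configuration for Cr²⁺.
The d⁴ electrons fill as t₂g⁴ eg⁰.
The orbital stabilization is -1.6Δₒ = -1.6 × 26780 = -42848 cm⁻¹.
Relative to high-spin t₂g³ eg¹ (0 paired), the low-spin configuration has 1 additional pair, contributing +1 × 21100 = +21100 cm⁻¹.
Net CFSE = -42848 + 21100 = -21748 cm⁻¹.

-21748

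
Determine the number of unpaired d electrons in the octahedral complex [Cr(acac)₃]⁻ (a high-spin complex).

Each acac⁻ contributes -1; 3 × (-1) = -3. With overall charge -1, Cr is in the +2 oxidation state.
Group 6 minus oxidation state +2 gives a d⁴ configuration for Cr²⁺.
Configuration: t2g^3 e_g^1, giving 4 unpaired electrons.

4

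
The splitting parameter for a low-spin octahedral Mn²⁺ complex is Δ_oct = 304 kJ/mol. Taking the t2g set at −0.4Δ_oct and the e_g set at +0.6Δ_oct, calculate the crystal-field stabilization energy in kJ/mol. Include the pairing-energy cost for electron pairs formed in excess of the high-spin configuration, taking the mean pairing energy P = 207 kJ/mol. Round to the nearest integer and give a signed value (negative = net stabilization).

-194

Mn²⁺: group 7, so d-count = 7 − 2 = 5.
The d⁵ electrons fill as t2g^5 e_g^0.
Orbital CFSE = 5(-0.4) + 0(0.6) = -2.0Δ_oct = -2.0 × 304 = -608 kJ/mol.
Relative to high-spin t2g^3 e_g^2 (0 paired), the low-spin configuration has 2 additional pairs, contributing +2 × 207 = +414 kJ/mol.
Overall CFSE = -608 + 414 = -194 kJ/mol.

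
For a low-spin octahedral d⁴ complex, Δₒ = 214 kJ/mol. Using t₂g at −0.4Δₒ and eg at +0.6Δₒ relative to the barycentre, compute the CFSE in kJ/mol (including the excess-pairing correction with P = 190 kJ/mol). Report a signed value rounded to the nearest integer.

Configuration: t₂g⁴ eg⁰.
The orbital stabilization is -1.6Δₒ = -1.6 × 214 = -342 kJ/mol.
Relative to high-spin t₂g³ eg¹ (0 paired), the low-spin configuration has 1 additional pair, contributing +1 × 190 = +190 kJ/mol.
Net CFSE = -342 + 190 = -152 kJ/mol.

-152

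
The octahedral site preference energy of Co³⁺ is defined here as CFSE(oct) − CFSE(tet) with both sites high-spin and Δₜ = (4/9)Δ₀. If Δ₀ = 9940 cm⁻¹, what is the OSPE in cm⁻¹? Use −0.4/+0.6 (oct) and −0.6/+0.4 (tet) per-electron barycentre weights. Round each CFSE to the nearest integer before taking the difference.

Co³⁺: group 9, so d-count = 9 − 3 = 6.
Octahedral (high-spin): t₂g⁴ eg², CFSE = 4(−0.4) + 2(+0.6) = -0.4Δ₀ = -0.4 × 9940 = -3976 cm⁻¹.
In a tetrahedral site the filling is e³ t₂³: CFSE(tet) = -0.6Δₜ = -0.6 × (4/9)(9940) = -2651 cm⁻¹.
OSPE = -3976 − (-2651) = -1325 cm⁻¹.

-1325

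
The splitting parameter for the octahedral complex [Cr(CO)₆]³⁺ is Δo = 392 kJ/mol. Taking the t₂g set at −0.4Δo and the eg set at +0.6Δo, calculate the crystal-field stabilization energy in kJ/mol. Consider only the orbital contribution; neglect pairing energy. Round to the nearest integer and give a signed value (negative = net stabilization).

-470

CO is neutral, so the +3 overall charge sits on Cr: oxidation state +3.
Group 6 minus oxidation state +3 gives a d³ configuration for Cr³⁺.
For octahedral d³ the high- and low-spin configurations coincide.
The d³ electrons fill as t₂g³ eg⁰.
CFSE(orbital) = 3×(-0.4Δo) + 0×(0.6Δo) = -1.2Δo; with Δo = 392 kJ/mol that is -470 kJ/mol.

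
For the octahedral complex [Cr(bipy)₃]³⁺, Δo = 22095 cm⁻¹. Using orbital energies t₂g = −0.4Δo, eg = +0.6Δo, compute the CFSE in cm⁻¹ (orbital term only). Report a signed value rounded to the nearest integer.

bipy is neutral, so the +3 overall charge sits on Cr: oxidation state +3.
Group 6 minus oxidation state +3 gives a d³ configuration for Cr³⁺.
Configuration: t₂g³ eg⁰.
CFSE(orbital) = 3×(-0.4Δo) + 0×(0.6Δo) = -1.2Δo; with Δo = 22095 cm⁻¹ that is -26514 cm⁻¹.

-26514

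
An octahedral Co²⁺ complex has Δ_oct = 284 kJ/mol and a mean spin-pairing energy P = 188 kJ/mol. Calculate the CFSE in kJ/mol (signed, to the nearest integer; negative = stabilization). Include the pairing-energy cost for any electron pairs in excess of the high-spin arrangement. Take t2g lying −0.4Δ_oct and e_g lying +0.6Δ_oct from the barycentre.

Co sits in group 9; removing 2 electrons leaves Co²⁺ with 9 − 2 = 7 d electrons.
Here Δ_oct > P (284 > 188), so the low-spin state is favoured.
Configuration: t2g^6 e_g^1.
Orbital CFSE = -1.8Δ_oct = -1.8 × 284 = -511 kJ/mol.
Excess pairs vs high-spin: 3 − 2 = 1; pairing cost = +188 kJ/mol.
Net CFSE = -511 + 188 = -323 kJ/mol.

-323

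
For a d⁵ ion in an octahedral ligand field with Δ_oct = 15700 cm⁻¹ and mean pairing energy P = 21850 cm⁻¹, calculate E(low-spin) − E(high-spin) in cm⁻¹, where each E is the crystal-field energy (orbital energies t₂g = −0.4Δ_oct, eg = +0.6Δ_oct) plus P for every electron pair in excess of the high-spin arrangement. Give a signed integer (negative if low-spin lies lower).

High-spin d⁵ fills as t₂g³ eg² with CFSE 3(−0.4) + 2(+0.6) = 0.0Δ_oct = 0 cm⁻¹.
Low-spin t₂g⁵ eg⁰ gives -2.0Δ_oct = -31400 cm⁻¹, but forming 2 extra pairs costs 2P = 43700 cm⁻¹, so E(LS) = -31400 + 43700 = 12300 cm⁻¹.
E(LS) − E(HS) = 12300 − (0) = 12300 cm⁻¹.

12300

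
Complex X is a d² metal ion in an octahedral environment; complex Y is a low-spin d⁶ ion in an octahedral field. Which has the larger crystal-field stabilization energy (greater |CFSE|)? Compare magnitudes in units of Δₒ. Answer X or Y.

Y

X: t2g^2 e_g^0, CFSE = -0.8Δₒ.
Y: t₂g⁶ eg⁰, CFSE = -2.4Δₒ.
So Y has the larger |CFSE|.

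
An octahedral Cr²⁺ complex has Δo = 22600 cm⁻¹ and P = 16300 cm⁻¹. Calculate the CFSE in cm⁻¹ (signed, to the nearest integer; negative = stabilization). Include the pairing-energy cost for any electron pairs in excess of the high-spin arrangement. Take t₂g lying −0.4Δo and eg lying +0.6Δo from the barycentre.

Cr²⁺: group 6, so d-count = 6 − 2 = 4.
Since Δo = 22600 cm⁻¹ > P = 16300 cm⁻¹, the complex adopts the low-spin configuration.
Filling d⁴ accordingly: t₂g⁴ eg⁰.
Orbital CFSE = -1.6Δo = -1.6 × 22600 = -36160 cm⁻¹.
Excess pairs vs high-spin: 1 − 0 = 1; pairing cost = +16300 cm⁻¹.
Net CFSE = -36160 + 16300 = -19860 cm⁻¹.

-19860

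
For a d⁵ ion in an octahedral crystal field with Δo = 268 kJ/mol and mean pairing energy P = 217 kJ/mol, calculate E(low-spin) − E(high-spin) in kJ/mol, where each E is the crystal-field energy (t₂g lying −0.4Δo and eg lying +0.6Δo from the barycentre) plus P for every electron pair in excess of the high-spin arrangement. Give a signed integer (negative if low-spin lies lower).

In the high-spin limit (t₂g³ eg²) the orbital term is 0.0Δo = 0 kJ/mol, with no excess pairing.
Low-spin: t₂g⁵ eg⁰, orbital CFSE = -2.0Δo = -536 kJ/mol; plus 2 excess pairs × P = +434 kJ/mol; total -102 kJ/mol.
The difference is -102 − (0) = -102 kJ/mol, so low-spin lies lower.

-102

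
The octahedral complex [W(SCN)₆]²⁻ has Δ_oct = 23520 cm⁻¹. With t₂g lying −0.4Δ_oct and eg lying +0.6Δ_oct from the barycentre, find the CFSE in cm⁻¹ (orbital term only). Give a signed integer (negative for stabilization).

-18816

Each SCN⁻ contributes -1; 6 × (-1) = -6. With overall charge -2, W is in the +4 oxidation state.
W⁴⁺: group 6, so d-count = 6 − 4 = 2.
The d² electrons fill as t₂g² eg⁰.
Orbital CFSE = 2(-0.4) + 0(0.6) = -0.8Δ_oct = -0.8 × 23520 = -18816 cm⁻¹.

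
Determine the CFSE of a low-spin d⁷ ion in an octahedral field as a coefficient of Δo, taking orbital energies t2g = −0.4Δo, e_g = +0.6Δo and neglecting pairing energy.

-1.8 Δo

Configuration: t2g^6 e_g^1.
CFSE = 6(-0.4Δo) + 1(0.6Δo) = -2.4Δo + 0.6Δo = -1.8Δo.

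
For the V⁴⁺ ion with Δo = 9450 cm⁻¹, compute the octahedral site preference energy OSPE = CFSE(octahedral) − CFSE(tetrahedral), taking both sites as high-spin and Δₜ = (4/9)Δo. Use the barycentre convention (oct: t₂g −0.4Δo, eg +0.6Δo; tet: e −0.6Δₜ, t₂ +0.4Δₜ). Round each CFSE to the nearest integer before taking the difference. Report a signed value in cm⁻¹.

-1260

V⁴⁺: group 5, so d-count = 5 − 4 = 1.
Octahedral (high-spin): t₂g¹ eg⁰, CFSE = 1(−0.4) + 0(+0.6) = -0.4Δo = -0.4 × 9450 = -3780 cm⁻¹.
Tetrahedral: e¹ t₂⁰, CFSE = 1(−0.6) + 0(+0.4) = -0.6Δₜ = -0.6 × (4/9) × 9450 = -2520 cm⁻¹.
Subtracting, OSPE = -3780 − (-2520) = -1260 cm⁻¹.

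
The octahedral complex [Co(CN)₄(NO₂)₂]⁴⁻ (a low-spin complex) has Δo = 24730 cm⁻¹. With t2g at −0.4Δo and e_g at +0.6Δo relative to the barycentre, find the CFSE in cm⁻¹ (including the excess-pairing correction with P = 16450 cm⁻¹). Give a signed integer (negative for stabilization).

Ligand charges: 4×(-1) from CN⁻ and 2×(-1) from NO₂⁻ sum to -6; with overall charge -4, Co is +2.
Co is in group 9, so Co²⁺ is d⁷ (9 − 2 = 7).
Configuration: t2g^6 e_g^1.
CFSE(orbital) = 6×(-0.4Δo) + 1×(0.6Δo) = -1.8Δo; with Δo = 24730 cm⁻¹ that is -44514 cm⁻¹.
High-spin d⁷ would be t2g^5 e_g^2 with 2 pairs; low-spin has 3, so 1 excess pair costs +1P = +16450 cm⁻¹.
Net CFSE = -44514 + 16450 = -28064 cm⁻¹.

-28064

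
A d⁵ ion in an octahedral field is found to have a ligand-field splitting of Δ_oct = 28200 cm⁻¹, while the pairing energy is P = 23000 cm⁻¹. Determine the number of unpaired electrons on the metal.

Since Δ_oct = 28200 cm⁻¹ > P = 23000 cm⁻¹, the complex adopts the low-spin configuration.
Configuration: t₂g⁵ eg⁰.
Unpaired electrons: 1.

1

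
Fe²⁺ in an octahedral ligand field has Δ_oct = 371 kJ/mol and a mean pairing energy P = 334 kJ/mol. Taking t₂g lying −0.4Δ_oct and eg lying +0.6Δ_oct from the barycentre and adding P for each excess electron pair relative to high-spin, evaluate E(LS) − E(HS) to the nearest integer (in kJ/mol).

Fe sits in group 8; removing 2 electrons leaves Fe²⁺ with 8 − 2 = 6 d electrons.
High-spin d⁶ fills as t₂g⁴ eg² with CFSE 4(−0.4) + 2(+0.6) = -0.4Δ_oct = -148 kJ/mol.
Low-spin t₂g⁶ eg⁰ gives -2.4Δ_oct = -890 kJ/mol, but forming 2 extra pairs costs 2P = 668 kJ/mol, so E(LS) = -890 + 668 = -222 kJ/mol.
The difference is -222 − (-148) = -74 kJ/mol, so low-spin lies lower.

-74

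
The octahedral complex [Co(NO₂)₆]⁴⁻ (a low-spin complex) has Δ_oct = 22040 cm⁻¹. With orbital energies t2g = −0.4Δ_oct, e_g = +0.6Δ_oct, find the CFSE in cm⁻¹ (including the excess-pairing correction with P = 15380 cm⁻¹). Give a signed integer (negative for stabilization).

-24292

Each NO₂⁻ contributes -1; 6 × (-1) = -6. With overall charge -4, Co is in the +2 oxidation state.
Co²⁺: group 9, so d-count = 9 − 2 = 7.
The d⁷ electrons fill as t2g^6 e_g^1.
The orbital stabilization is -1.8Δ_oct = -1.8 × 22040 = -39672 cm⁻¹.
Pairing penalty: 3 pairs vs 2 in the high-spin reference → 1 extra × P = 15380 cm⁻¹.
Overall CFSE = -39672 + 15380 = -24292 cm⁻¹.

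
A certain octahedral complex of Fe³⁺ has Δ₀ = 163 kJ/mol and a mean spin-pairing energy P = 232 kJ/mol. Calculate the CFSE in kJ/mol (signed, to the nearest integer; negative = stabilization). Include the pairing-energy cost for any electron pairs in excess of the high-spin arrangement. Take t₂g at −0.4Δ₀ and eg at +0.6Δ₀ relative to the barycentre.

Fe is in group 8, so Fe³⁺ is d⁵ (8 − 3 = 5).
Since Δ₀ = 163 kJ/mol < P = 232 kJ/mol, the complex adopts the high-spin configuration.
Configuration: t₂g³ eg².
Orbital CFSE = 0.0Δ₀ = 0.0 × 163 = 0 kJ/mol.
High-spin has no excess pairs, so no pairing correction applies.

0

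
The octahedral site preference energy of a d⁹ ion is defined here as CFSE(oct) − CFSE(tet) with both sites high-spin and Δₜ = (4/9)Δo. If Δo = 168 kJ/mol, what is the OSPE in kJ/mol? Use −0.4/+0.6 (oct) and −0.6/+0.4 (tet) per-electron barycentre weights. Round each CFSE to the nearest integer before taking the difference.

-71

In an octahedral site d⁹ (HS) is t2g^6 e_g^3, giving CFSE(oct) = -0.6Δo = -101 kJ/mol.
In a tetrahedral site the filling is e^4 t2^5: CFSE(tet) = -0.4Δₜ = -0.4 × (4/9)(168) = -30 kJ/mol.
OSPE = CFSE(oct) − CFSE(tet) = -101 − (-30) = -71 kJ/mol.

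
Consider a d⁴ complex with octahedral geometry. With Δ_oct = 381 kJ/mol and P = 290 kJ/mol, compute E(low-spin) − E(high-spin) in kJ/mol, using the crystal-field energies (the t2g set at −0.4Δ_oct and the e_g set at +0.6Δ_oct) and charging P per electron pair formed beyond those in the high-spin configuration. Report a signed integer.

-91

In the high-spin limit (t2g^3 e_g^1) the orbital term is -0.6Δ_oct = -229 kJ/mol, with no excess pairing.
Low-spin t2g^4 e_g^0 gives -1.6Δ_oct = -610 kJ/mol, but forming 1 extra pair costs 1P = 290 kJ/mol, so E(LS) = -610 + 290 = -320 kJ/mol.
The difference is -320 − (-229) = -91 kJ/mol, so low-spin lies lower.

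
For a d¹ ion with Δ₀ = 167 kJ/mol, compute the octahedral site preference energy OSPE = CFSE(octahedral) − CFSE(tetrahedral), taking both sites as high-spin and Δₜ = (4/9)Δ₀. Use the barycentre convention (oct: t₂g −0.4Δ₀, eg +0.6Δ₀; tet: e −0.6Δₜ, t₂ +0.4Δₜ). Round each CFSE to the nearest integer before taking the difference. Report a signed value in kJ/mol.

-22

In an octahedral site d¹ (HS) is t₂g¹ eg⁰, giving CFSE(oct) = -0.4Δ₀ = -67 kJ/mol.
Tetrahedral e¹ t₂⁰ gives -0.6Δₜ = -0.6 × (4/9) × 167 = -45 kJ/mol.
OSPE = CFSE(oct) − CFSE(tet) = -67 − (-45) = -22 kJ/mol.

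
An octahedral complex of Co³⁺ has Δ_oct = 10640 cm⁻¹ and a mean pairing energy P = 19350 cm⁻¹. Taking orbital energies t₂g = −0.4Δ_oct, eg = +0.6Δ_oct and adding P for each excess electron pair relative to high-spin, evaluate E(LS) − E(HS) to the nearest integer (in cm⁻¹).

17420

Co sits in group 9; removing 3 electrons leaves Co³⁺ with 9 − 3 = 6 d electrons.
High-spin: t₂g⁴ eg², CFSE = -0.4Δ_oct = -4256 cm⁻¹.
Low-spin: t₂g⁶ eg⁰, orbital CFSE = -2.4Δ_oct = -25536 cm⁻¹; plus 2 excess pairs × P = +38700 cm⁻¹; total 13164 cm⁻¹.
The difference is 13164 − (-4256) = 17420 cm⁻¹, so high-spin lies lower.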